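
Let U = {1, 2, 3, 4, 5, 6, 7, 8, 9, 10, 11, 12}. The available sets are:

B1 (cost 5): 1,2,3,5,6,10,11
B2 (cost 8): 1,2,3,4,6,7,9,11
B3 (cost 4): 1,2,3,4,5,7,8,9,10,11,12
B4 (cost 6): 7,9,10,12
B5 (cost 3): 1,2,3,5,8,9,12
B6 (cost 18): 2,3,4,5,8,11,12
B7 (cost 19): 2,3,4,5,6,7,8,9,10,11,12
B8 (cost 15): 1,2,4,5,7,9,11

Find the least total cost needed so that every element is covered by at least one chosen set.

9

B1, B3 cover every element at cost 5 + 4 = 9.
Any cover uses at least 2 sets; among all covering selections none totals below 9.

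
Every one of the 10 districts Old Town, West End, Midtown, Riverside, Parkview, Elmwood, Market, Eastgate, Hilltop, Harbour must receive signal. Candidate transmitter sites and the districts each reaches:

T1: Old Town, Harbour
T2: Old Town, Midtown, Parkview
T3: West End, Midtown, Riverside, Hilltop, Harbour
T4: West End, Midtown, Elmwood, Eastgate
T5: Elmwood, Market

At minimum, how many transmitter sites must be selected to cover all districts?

4

T2, T3, T4, T5 together cover {Old Town, West End, Midtown, Riverside, Parkview, Elmwood, Market, Eastgate, Hilltop, Harbour} — every district.
No 3 of the 5 transmitter sites cover everything (all 10 triples fall short), so 4 is minimum.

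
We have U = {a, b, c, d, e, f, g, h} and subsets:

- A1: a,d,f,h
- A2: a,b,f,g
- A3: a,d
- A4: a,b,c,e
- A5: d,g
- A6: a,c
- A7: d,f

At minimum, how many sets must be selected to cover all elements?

A1, A2, A4 together cover {a, b, c, d, e, f, g, h} — every element.
No 2 of the 7 sets cover everything (all 21 pairs fall short), so 3 is minimum.

3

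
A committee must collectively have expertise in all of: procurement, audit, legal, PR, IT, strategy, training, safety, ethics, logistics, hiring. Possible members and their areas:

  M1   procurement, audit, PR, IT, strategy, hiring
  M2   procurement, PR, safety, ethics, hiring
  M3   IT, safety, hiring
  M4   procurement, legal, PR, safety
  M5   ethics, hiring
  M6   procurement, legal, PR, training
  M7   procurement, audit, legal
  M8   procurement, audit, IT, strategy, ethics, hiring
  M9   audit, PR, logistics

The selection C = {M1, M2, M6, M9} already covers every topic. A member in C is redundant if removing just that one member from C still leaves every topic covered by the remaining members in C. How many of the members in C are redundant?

0

Drop M1: IT, strategy uncovered — not redundant.
Drop M2: safety, ethics uncovered — not redundant.
Drop M6: legal, training uncovered — not redundant.
Drop M9: logistics uncovered — not redundant.
None of the members in C is redundant.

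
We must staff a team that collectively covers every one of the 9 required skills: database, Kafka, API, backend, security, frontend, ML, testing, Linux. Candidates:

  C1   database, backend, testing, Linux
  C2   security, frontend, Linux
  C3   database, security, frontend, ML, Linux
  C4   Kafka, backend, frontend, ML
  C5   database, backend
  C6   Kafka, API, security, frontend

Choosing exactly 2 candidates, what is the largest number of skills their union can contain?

8

Choosing C1, C6 covers {database, Kafka, API, backend, security, frontend, testing, Linux} — 8 skills.
No choice of 2 candidates does better; here ML is left uncovered.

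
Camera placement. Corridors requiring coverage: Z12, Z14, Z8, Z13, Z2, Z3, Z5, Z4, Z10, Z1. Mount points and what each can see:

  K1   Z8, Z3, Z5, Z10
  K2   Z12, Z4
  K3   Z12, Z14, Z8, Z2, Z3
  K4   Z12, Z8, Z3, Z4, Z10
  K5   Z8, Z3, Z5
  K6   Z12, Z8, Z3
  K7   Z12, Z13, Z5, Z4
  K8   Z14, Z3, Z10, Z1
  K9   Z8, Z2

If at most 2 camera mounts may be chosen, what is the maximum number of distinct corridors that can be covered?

8

Choosing K3, K7 covers {Z12, Z14, Z8, Z13, Z2, Z3, Z5, Z4} — 8 corridors.
No choice of 2 camera mounts does better; here Z10, Z1 are left uncovered.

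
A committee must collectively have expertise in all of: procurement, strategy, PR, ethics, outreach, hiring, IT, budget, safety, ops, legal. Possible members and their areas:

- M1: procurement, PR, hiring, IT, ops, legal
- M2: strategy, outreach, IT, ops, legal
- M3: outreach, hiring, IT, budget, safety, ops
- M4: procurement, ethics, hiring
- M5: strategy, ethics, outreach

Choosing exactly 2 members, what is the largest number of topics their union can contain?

9

Choosing M1, M3 covers {procurement, PR, outreach, hiring, IT, budget, safety, ops, legal} — 9 topics.
No choice of 2 members does better; here strategy, ethics are left uncovered.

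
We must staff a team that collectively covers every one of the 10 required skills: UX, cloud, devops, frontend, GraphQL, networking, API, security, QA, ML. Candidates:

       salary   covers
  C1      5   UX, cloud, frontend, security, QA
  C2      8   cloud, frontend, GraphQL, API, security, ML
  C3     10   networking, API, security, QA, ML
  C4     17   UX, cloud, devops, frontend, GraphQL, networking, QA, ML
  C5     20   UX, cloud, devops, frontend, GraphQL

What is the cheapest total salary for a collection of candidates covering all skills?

25

C2, C4 cover every skill at salary 8 + 17 = 25.
Any cover uses at least 2 candidates; among all covering selections none totals below 25.
Greedy by coverage-per-salary would pick C1, C2, C4 for 30 — worse than the optimum 25.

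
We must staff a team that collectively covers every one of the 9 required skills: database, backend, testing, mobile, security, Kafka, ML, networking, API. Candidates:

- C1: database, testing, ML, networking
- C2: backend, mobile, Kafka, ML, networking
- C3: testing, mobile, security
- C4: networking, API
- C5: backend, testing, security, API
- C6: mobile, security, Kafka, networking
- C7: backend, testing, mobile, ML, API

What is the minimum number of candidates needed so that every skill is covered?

C1, C2, C5 together cover {database, backend, testing, mobile, security, Kafka, ML, networking, API} — every skill.
No 2 of the 7 candidates cover everything (all 21 pairs fall short), so 3 is minimum.

3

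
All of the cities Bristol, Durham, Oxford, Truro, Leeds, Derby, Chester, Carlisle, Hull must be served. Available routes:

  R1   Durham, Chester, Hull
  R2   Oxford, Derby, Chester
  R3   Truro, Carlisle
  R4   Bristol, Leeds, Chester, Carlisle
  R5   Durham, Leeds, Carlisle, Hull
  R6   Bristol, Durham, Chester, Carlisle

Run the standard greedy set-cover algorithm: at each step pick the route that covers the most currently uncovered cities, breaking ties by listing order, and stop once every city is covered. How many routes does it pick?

Pick 1: R4 covers 4 new cities (Bristol, Leeds, Chester, Carlisle).
Pick 2: R1 covers 2 new cities (Durham, Hull).
Pick 3: R2 covers 2 new cities (Oxford, Derby).
Pick 4: R3 covers 1 new cities (Truro).
Greedy uses 4 routes.

4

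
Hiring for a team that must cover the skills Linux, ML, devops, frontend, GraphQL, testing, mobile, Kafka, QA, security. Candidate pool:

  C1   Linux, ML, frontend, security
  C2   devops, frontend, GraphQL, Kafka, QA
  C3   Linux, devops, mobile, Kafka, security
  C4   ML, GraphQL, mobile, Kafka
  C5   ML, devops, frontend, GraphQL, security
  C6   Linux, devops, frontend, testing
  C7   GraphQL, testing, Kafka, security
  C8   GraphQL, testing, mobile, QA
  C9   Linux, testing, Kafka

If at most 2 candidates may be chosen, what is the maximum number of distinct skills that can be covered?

8

Choosing C1, C2 covers {Linux, ML, devops, frontend, GraphQL, Kafka, QA, security} — 8 skills.
No choice of 2 candidates does better; here testing, mobile are left uncovered.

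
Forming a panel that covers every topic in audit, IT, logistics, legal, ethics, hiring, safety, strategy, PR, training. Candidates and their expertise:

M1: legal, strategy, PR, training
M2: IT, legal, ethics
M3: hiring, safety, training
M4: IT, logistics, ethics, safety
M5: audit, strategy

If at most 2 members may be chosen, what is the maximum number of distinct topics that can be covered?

Choosing M1, M4 covers {IT, logistics, legal, ethics, safety, strategy, PR, training} — 8 topics.
No choice of 2 members does better; here audit, hiring are left uncovered.

8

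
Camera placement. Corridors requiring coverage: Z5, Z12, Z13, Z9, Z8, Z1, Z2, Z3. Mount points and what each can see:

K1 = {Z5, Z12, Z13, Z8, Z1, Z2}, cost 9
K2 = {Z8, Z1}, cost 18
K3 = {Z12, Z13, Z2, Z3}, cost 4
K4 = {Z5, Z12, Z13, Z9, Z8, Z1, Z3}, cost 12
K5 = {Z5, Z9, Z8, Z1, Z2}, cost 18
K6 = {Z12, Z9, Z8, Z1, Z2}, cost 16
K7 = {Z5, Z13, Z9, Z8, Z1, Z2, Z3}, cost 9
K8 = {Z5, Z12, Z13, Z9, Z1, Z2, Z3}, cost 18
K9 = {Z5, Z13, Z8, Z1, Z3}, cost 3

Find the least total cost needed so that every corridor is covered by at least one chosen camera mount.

K3, K7 cover every corridor at cost 4 + 9 = 13.
Any cover uses at least 2 camera mounts; among all covering selections none totals below 13.
Greedy by coverage-per-cost would pick K9, K3, K7 for 16 — worse than the optimum 13.

13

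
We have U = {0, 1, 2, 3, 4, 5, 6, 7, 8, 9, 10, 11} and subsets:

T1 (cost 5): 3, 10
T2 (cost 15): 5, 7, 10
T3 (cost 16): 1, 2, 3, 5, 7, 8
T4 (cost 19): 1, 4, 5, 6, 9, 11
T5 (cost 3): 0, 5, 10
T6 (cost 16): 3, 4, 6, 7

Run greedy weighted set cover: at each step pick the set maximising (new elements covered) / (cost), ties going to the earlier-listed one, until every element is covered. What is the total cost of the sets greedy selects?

38

Pick 1: T5 adds 3 new (0, 5, 10) at cost 3 (ratio 3/3).
Pick 2: T3 adds 5 new (1, 2, 3, 7, 8) at cost 16 (ratio 5/16).
Pick 3: T4 adds 4 new (4, 6, 9, 11) at cost 19 (ratio 4/19).
Greedy total cost: 3 + 16 + 19 = 38.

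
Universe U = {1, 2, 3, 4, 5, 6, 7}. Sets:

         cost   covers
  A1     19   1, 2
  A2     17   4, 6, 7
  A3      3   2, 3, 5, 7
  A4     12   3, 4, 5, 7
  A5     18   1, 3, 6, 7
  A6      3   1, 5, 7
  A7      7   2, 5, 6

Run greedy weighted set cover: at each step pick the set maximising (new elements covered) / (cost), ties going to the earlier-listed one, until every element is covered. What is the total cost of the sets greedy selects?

25

Pick 1: A3 adds 4 new (2, 3, 5, 7) at cost 3 (ratio 4/3).
Pick 2: A6 adds 1 new (1) at cost 3 (ratio 1/3).
Pick 3: A7 adds 1 new (6) at cost 7 (ratio 1/7).
Pick 4: A4 adds 1 new (4) at cost 12 (ratio 1/12).
Greedy total cost: 3 + 3 + 7 + 12 = 25. (The true optimum is 22, so greedy overshoots here.)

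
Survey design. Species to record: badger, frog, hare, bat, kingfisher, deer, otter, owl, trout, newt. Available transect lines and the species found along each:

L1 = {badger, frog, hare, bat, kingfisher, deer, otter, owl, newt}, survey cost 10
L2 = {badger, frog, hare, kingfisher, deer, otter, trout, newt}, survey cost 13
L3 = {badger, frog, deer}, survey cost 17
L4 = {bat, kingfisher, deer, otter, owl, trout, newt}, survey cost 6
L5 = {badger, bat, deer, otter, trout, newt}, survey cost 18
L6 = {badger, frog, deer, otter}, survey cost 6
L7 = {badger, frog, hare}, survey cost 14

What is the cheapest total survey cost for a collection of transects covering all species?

L1, L4 cover every species at survey cost 10 + 6 = 16.
Any cover uses at least 2 transects; among all covering selections none totals below 16.
Greedy by coverage-per-survey cost would pick L4, L6, L1 for 22 — worse than the optimum 16.

16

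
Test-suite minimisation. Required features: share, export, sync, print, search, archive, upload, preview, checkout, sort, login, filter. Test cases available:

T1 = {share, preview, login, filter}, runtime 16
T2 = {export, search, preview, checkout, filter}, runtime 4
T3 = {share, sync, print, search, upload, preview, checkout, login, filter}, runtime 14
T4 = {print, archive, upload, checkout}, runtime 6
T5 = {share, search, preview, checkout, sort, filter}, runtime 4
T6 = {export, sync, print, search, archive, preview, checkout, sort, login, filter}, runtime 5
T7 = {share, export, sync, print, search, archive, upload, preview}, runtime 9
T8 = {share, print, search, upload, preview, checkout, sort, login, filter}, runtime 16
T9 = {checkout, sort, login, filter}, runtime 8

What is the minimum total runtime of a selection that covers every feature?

14

T6, T7 cover every feature at runtime 5 + 9 = 14.
Any cover uses at least 2 test cases; among all covering selections none totals below 14.
Greedy by coverage-per-runtime would pick T6, T5, T4 for 15 — worse than the optimum 14.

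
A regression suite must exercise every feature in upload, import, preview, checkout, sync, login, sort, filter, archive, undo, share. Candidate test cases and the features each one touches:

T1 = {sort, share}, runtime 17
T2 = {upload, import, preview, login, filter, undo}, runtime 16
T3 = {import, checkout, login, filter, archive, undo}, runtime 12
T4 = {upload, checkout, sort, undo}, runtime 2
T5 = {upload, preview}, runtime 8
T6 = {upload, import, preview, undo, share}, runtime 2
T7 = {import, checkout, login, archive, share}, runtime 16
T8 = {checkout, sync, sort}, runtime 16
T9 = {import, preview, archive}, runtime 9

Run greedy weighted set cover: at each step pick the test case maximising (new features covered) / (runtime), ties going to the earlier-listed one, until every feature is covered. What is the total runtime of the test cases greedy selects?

32

Pick 1: T6 adds 5 new (upload, import, preview, undo, share) at runtime 2 (ratio 5/2).
Pick 2: T4 adds 2 new (checkout, sort) at runtime 2 (ratio 2/2).
Pick 3: T3 adds 3 new (login, filter, archive) at runtime 12 (ratio 3/12).
Pick 4: T8 adds 1 new (sync) at runtime 16 (ratio 1/16).
Greedy total runtime: 2 + 2 + 12 + 16 = 32. (The true optimum is 30, so greedy overshoots here.)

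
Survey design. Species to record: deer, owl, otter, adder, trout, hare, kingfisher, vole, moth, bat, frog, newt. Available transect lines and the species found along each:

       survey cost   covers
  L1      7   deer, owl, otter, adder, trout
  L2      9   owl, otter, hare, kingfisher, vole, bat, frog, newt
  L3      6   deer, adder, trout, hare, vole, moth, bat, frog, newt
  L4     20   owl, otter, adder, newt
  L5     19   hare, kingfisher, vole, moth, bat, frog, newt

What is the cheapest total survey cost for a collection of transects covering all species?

L2, L3 cover every species at survey cost 9 + 6 = 15.
Any cover uses at least 2 transects; among all covering selections none totals below 15.

15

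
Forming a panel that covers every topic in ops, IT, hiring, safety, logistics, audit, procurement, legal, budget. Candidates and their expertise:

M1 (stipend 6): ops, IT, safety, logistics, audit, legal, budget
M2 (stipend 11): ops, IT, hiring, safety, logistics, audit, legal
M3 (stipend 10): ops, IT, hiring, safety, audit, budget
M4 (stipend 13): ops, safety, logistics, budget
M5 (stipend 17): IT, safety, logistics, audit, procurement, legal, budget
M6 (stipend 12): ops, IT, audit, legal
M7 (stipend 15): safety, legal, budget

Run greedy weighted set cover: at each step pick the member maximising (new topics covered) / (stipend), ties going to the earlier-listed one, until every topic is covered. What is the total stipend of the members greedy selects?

33

Pick 1: M1 adds 7 new (ops, IT, safety, logistics, audit, legal, budget) at stipend 6 (ratio 7/6).
Pick 2: M3 adds 1 new (hiring) at stipend 10 (ratio 1/10).
Pick 3: M5 adds 1 new (procurement) at stipend 17 (ratio 1/17).
Greedy total stipend: 6 + 10 + 17 = 33. (The true optimum is 27, so greedy overshoots here.)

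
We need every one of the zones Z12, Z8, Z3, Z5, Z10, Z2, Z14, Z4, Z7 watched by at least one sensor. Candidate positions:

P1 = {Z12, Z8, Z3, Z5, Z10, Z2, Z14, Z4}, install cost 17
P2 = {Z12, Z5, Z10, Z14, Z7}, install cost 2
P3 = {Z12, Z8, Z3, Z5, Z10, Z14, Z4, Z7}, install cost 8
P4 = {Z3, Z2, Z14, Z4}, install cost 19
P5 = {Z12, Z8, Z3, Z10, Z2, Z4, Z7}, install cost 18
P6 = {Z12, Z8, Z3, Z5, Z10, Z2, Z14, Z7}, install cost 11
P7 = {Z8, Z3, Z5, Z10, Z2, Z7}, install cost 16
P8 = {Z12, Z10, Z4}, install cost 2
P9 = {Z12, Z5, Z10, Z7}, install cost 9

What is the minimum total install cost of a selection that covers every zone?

13

P6, P8 cover every zone at install cost 11 + 2 = 13.
Any cover uses at least 2 sensor positions; among all covering selections none totals below 13.
Greedy by coverage-per-install cost would pick P2, P8, P6 for 15 — worse than the optimum 13.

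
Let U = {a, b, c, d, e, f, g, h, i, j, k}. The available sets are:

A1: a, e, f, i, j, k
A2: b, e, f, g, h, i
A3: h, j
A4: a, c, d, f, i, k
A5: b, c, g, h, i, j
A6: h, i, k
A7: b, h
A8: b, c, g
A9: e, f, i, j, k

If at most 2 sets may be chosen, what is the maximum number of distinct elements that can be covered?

10

Choosing A1, A5 covers {a, b, c, e, f, g, h, i, j, k} — 10 elements.
No choice of 2 sets does better; here d is left uncovered.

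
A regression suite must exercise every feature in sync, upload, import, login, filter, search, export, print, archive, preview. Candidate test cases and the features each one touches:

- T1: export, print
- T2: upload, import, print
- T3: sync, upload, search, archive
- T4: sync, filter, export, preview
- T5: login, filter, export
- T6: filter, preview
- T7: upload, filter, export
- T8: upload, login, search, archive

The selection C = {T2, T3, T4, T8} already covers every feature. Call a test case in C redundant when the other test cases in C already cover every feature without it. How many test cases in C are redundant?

1

Drop T2: import, print uncovered — not redundant.
Drop T3: the rest still cover every feature — redundant.
Drop T4: filter, export, preview uncovered — not redundant.
Drop T8: login uncovered — not redundant.
1 redundant: T3.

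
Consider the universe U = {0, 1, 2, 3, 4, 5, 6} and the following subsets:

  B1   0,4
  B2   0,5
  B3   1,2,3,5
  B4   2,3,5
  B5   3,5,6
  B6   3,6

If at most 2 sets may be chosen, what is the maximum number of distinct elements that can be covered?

Choosing B1, B3 covers {0, 1, 2, 3, 4, 5} — 6 elements.
No choice of 2 sets does better; here 6 is left uncovered.

6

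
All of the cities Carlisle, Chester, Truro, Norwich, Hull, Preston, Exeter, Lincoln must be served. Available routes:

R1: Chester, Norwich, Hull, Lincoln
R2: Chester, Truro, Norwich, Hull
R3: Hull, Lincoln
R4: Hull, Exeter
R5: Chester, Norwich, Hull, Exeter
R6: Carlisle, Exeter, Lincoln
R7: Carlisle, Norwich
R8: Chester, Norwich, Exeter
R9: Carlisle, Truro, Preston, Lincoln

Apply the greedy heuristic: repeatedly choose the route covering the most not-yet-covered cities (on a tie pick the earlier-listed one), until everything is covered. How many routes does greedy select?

Pick 1: R1 covers 4 new cities (Chester, Norwich, Hull, Lincoln).
Pick 2: R9 covers 3 new cities (Carlisle, Truro, Preston).
Pick 3: R4 covers 1 new cities (Exeter).
Greedy uses 3 routes. (The true minimum is 2.)

3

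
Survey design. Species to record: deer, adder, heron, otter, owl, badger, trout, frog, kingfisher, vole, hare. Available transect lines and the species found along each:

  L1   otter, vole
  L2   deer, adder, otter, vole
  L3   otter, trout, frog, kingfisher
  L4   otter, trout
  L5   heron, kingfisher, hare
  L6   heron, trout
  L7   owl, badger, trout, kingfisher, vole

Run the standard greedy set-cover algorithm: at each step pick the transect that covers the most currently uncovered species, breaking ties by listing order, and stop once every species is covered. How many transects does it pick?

Pick 1: L7 covers 5 new species (owl, badger, trout, kingfisher, vole).
Pick 2: L2 covers 3 new species (deer, adder, otter).
Pick 3: L5 covers 2 new species (heron, hare).
Pick 4: L3 covers 1 new species (frog).
Greedy uses 4 transects.

4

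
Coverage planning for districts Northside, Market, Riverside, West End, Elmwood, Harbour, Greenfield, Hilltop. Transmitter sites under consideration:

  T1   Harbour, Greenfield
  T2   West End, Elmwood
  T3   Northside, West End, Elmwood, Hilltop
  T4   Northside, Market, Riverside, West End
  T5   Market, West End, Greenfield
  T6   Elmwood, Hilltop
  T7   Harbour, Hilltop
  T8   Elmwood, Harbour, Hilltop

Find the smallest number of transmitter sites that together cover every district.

3

T1, T3, T4 together cover {Northside, Market, Riverside, West End, Elmwood, Harbour, Greenfield, Hilltop} — every district.
No 2 of the 8 transmitter sites cover everything (all 28 pairs fall short), so 3 is minimum.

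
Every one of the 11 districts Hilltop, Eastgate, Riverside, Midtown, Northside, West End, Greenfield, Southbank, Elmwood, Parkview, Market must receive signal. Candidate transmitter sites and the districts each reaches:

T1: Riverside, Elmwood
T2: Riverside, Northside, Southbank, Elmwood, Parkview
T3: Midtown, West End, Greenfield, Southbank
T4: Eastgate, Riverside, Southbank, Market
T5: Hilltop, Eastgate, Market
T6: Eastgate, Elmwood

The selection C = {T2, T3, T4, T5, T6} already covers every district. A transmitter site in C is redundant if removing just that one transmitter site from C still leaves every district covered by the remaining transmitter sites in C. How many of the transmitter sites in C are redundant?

2

Drop T2: Northside, Parkview uncovered — not redundant.
Drop T3: Midtown, West End, Greenfield uncovered — not redundant.
Drop T4: the rest still cover every district — redundant.
Drop T5: Hilltop uncovered — not redundant.
Drop T6: the rest still cover every district — redundant.
2 redundant: T4, T6.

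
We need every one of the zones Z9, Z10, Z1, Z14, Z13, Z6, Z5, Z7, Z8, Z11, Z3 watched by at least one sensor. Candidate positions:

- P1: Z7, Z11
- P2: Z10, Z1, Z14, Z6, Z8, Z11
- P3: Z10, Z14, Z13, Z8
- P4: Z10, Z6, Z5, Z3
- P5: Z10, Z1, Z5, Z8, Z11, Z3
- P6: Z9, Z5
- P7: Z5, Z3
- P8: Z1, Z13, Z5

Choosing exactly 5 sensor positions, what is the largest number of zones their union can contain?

Choosing P1, P2, P3, P4, P6 covers {Z9, Z10, Z1, Z14, Z13, Z6, Z5, Z7, Z8, Z11, Z3} — 11 zones.
That is all 11 zones.

11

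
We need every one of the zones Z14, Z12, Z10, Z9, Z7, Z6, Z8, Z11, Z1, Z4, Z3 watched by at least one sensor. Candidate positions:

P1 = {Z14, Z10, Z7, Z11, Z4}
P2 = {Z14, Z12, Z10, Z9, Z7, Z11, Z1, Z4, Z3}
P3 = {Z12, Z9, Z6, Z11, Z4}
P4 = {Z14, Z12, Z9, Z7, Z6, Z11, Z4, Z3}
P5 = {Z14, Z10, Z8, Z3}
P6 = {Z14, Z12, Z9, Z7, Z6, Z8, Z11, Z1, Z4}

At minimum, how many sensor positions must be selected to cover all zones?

2

P2, P6 together cover {Z14, Z12, Z10, Z9, Z7, Z6, Z8, Z11, Z1, Z4, Z3} — every zone.
No single sensor position contains all 11 zones, so 2 is optimal.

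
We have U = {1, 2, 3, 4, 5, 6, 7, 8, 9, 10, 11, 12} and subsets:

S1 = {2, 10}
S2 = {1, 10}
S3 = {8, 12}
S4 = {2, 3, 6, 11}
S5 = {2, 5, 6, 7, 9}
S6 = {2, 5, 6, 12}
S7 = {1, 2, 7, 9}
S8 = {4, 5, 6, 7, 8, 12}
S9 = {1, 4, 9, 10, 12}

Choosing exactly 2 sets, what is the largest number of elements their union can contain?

9

Choosing S4, S8 covers {2, 3, 4, 5, 6, 7, 8, 11, 12} — 9 elements.
No choice of 2 sets does better; here 1, 9, 10 are left uncovered.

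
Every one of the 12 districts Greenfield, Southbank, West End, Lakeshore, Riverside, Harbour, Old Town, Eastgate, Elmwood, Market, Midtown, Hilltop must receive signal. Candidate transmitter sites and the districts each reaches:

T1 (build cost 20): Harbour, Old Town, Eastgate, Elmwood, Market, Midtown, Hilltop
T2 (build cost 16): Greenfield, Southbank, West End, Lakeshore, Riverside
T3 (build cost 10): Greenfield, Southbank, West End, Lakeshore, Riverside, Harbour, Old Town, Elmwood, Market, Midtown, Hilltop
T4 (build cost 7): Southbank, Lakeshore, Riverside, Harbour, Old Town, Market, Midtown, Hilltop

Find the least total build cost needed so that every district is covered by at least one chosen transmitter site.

T1, T3 cover every district at build cost 20 + 10 = 30.
Any cover uses at least 2 transmitter sites; among all covering selections none totals below 30.
Greedy by coverage-per-build cost would pick T4, T3, T1 for 37 — worse than the optimum 30.

30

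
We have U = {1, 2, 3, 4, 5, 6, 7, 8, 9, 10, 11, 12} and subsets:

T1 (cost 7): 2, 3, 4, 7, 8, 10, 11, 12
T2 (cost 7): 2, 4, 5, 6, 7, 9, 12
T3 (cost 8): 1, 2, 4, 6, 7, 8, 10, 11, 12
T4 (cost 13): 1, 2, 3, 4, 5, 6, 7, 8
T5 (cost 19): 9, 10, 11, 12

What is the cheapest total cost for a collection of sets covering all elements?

22

T1, T2, T3 cover every element at cost 7 + 7 + 8 = 22.
Any cover uses at least 2 sets; among all covering selections none totals below 22.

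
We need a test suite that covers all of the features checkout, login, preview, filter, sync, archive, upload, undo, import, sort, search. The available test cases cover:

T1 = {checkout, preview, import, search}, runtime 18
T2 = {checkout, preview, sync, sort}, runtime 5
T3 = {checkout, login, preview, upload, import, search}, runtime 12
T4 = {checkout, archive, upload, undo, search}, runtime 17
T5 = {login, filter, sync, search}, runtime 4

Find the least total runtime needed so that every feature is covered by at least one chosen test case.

38

T2, T3, T4, T5 cover every feature at runtime 5 + 12 + 17 + 4 = 38.
Any cover uses at least 4 test cases; among all covering selections none totals below 38.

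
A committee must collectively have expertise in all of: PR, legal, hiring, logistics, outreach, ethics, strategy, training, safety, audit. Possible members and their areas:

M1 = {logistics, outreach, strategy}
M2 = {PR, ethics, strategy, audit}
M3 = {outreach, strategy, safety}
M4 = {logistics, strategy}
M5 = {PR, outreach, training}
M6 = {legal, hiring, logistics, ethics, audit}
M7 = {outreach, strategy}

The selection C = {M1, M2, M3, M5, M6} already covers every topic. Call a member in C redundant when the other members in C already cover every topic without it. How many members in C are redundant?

Drop M1: the rest still cover every topic — redundant.
Drop M2: the rest still cover every topic — redundant.
Drop M3: safety uncovered — not redundant.
Drop M5: training uncovered — not redundant.
Drop M6: legal, hiring uncovered — not redundant.
2 redundant: M1, M2.

2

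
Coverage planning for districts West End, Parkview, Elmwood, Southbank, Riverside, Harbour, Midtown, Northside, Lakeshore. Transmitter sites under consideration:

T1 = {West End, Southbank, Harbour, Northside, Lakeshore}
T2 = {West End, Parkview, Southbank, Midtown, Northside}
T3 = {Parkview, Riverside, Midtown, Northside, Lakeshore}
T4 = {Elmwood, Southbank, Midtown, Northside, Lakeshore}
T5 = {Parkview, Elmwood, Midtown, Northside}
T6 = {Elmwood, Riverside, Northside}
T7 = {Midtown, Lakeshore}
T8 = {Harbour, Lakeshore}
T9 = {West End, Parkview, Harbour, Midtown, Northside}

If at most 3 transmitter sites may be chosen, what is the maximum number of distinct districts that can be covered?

Choosing T1, T2, T6 covers {West End, Parkview, Elmwood, Southbank, Riverside, Harbour, Midtown, Northside, Lakeshore} — 9 districts.
That is all 9 districts.

9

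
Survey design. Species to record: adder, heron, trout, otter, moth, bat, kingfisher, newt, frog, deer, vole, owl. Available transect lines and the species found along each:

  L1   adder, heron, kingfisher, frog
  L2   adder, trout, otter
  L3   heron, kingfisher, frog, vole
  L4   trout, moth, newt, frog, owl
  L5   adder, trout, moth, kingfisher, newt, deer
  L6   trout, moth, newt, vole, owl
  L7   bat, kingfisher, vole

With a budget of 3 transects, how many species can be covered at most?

Choosing L1, L2, L6 covers {adder, heron, trout, otter, moth, kingfisher, newt, frog, vole, owl} — 10 species.
No choice of 3 transects does better; here bat, deer are left uncovered.

10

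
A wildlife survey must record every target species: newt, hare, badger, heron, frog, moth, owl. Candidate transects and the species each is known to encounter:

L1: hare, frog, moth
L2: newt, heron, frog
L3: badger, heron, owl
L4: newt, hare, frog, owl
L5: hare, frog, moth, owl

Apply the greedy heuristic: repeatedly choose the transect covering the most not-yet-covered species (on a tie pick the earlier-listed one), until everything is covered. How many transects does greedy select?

Pick 1: L4 covers 4 new species (newt, hare, frog, owl).
Pick 2: L3 covers 2 new species (badger, heron).
Pick 3: L1 covers 1 new species (moth).
Greedy uses 3 transects.

3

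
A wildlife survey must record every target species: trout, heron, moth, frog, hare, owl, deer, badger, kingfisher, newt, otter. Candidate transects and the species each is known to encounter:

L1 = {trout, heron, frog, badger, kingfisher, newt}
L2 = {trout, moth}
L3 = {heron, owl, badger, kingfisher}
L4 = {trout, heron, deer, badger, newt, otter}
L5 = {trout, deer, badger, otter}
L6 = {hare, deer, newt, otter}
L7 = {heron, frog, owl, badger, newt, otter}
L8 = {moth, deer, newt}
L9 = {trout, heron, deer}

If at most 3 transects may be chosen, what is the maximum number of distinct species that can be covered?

10

Choosing L1, L2, L6 covers {trout, heron, moth, frog, hare, deer, badger, kingfisher, newt, otter} — 10 species.
No choice of 3 transects does better; here owl is left uncovered.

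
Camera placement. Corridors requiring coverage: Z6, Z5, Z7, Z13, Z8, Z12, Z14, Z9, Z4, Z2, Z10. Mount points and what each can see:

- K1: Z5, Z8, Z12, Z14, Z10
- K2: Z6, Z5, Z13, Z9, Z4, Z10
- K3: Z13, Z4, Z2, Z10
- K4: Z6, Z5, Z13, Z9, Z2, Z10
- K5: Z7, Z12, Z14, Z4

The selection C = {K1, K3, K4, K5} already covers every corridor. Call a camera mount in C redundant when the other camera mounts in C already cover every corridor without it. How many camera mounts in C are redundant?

Drop K1: Z8 uncovered — not redundant.
Drop K3: the rest still cover every corridor — redundant.
Drop K4: Z6, Z9 uncovered — not redundant.
Drop K5: Z7 uncovered — not redundant.
1 redundant: K3.

1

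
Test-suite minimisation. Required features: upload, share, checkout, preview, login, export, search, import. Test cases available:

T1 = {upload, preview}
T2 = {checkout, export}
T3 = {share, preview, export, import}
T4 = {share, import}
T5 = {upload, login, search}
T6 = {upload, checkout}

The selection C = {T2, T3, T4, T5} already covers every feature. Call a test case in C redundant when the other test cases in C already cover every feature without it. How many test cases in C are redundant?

1

Drop T2: checkout uncovered — not redundant.
Drop T3: preview uncovered — not redundant.
Drop T4: the rest still cover every feature — redundant.
Drop T5: upload, login, search uncovered — not redundant.
1 redundant: T4.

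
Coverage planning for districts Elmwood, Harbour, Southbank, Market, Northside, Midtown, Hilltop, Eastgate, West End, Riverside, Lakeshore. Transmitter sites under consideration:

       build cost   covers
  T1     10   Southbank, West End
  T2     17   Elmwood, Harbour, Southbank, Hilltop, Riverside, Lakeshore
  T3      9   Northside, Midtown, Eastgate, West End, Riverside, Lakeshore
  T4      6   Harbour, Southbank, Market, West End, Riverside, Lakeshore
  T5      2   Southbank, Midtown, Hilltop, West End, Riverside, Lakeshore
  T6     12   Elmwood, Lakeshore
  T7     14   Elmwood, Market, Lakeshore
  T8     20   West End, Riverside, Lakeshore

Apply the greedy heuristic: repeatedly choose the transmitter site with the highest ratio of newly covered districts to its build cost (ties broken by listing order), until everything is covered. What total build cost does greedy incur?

Pick 1: T5 adds 6 new (Southbank, Midtown, Hilltop, West End, Riverside, Lakeshore) at build cost 2 (ratio 6/2).
Pick 2: T4 adds 2 new (Harbour, Market) at build cost 6 (ratio 2/6).
Pick 3: T3 adds 2 new (Northside, Eastgate) at build cost 9 (ratio 2/9).
Pick 4: T6 adds 1 new (Elmwood) at build cost 12 (ratio 1/12).
Greedy total build cost: 2 + 6 + 9 + 12 = 29.

29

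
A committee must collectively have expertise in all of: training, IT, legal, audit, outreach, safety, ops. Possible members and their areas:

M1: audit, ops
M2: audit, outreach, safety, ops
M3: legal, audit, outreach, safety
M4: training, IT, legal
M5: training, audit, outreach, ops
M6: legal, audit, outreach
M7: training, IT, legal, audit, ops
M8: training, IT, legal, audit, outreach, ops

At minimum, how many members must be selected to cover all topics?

2

M2, M4 together cover {training, IT, legal, audit, outreach, safety, ops} — every topic.
No single member contains all 7 topics, so 2 is optimal.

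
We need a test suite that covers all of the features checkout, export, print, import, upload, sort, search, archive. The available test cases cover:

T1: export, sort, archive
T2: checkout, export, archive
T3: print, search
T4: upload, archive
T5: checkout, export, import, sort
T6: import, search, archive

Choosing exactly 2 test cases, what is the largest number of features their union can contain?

6

Choosing T3, T5 covers {checkout, export, print, import, sort, search} — 6 features.
No choice of 2 test cases does better; here upload, archive are left uncovered.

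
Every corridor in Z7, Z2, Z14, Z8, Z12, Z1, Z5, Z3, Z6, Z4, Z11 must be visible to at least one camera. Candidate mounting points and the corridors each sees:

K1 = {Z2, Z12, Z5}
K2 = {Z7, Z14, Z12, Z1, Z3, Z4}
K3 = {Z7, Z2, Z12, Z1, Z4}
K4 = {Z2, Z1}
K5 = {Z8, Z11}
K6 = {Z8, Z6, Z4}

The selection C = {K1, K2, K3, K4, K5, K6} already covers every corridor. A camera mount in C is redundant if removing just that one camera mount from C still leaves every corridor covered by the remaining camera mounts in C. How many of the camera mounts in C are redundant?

2

Drop K1: Z5 uncovered — not redundant.
Drop K2: Z14, Z3 uncovered — not redundant.
Drop K3: the rest still cover every corridor — redundant.
Drop K4: the rest still cover every corridor — redundant.
Drop K5: Z11 uncovered — not redundant.
Drop K6: Z6 uncovered — not redundant.
2 redundant: K3, K4.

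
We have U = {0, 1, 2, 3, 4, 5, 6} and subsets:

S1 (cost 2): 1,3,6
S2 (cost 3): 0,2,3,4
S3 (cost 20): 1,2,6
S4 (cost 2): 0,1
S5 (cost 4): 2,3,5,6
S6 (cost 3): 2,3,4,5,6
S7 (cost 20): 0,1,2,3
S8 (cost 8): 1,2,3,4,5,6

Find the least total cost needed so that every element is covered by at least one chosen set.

5

S4, S6 cover every element at cost 2 + 3 = 5.
Any cover uses at least 2 sets; among all covering selections none totals below 5.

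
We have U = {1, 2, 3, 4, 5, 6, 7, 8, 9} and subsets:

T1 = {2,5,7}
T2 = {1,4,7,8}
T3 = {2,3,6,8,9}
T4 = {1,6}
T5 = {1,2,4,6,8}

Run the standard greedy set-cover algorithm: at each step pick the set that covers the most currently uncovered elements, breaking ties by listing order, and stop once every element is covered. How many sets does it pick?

3

Pick 1: T3 covers 5 new elements (2, 3, 6, 8, 9).
Pick 2: T2 covers 3 new elements (1, 4, 7).
Pick 3: T1 covers 1 new elements (5).
Greedy uses 3 sets.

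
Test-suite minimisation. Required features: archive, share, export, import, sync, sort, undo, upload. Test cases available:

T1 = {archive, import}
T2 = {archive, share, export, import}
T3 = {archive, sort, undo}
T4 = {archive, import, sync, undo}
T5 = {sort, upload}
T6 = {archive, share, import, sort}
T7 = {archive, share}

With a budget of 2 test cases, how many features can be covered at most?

6

Choosing T2, T3 covers {archive, share, export, import, sort, undo} — 6 features.
No choice of 2 test cases does better; here sync, upload are left uncovered.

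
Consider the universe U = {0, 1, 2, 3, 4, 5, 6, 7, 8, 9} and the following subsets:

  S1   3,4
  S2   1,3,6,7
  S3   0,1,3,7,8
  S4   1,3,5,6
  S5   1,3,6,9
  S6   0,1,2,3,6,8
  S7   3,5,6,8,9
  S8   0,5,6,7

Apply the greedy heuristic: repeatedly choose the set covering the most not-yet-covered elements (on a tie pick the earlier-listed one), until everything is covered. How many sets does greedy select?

4

Pick 1: S6 covers 6 new elements (0, 1, 2, 3, 6, 8).
Pick 2: S7 covers 2 new elements (5, 9).
Pick 3: S1 covers 1 new elements (4).
Pick 4: S2 covers 1 new elements (7).
Greedy uses 4 sets.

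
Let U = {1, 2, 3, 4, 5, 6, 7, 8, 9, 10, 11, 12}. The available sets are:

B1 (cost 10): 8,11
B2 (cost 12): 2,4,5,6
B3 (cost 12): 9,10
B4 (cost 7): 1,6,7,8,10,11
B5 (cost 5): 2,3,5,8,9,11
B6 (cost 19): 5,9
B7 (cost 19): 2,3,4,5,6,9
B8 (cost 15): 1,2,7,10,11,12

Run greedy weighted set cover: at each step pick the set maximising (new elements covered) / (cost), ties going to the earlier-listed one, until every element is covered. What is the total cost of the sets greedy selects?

39

Pick 1: B5 adds 6 new (2, 3, 5, 8, 9, 11) at cost 5 (ratio 6/5).
Pick 2: B4 adds 4 new (1, 6, 7, 10) at cost 7 (ratio 4/7).
Pick 3: B2 adds 1 new (4) at cost 12 (ratio 1/12).
Pick 4: B8 adds 1 new (12) at cost 15 (ratio 1/15).
Greedy total cost: 5 + 7 + 12 + 15 = 39. (The true optimum is 32, so greedy overshoots here.)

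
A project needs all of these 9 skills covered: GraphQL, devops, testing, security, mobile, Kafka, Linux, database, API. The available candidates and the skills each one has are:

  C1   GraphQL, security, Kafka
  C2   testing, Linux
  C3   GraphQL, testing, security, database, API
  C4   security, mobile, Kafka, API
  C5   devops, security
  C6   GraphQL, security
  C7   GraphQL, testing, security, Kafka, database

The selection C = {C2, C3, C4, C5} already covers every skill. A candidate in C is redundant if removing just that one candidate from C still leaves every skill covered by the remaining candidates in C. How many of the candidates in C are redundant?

0

Drop C2: Linux uncovered — not redundant.
Drop C3: GraphQL, database uncovered — not redundant.
Drop C4: mobile, Kafka uncovered — not redundant.
Drop C5: devops uncovered — not redundant.
None of the candidates in C is redundant.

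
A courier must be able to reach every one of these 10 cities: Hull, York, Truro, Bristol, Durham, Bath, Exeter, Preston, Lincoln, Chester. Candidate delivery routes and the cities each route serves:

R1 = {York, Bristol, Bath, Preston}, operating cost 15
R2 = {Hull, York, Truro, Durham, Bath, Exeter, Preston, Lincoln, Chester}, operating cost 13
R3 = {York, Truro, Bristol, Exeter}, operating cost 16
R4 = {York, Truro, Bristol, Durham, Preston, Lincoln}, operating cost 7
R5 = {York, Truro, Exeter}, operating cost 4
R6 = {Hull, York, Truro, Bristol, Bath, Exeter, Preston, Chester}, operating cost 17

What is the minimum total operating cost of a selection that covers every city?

R2, R4 cover every city at operating cost 13 + 7 = 20.
Any cover uses at least 2 routes; among all covering selections none totals below 20.

20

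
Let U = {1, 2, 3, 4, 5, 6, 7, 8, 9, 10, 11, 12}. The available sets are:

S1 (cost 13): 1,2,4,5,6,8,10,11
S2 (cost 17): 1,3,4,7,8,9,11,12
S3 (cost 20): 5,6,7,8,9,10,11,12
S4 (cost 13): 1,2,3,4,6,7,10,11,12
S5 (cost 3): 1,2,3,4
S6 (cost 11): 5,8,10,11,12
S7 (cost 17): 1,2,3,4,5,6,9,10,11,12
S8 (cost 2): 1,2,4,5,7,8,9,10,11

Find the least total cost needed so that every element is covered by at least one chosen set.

S4, S8 cover every element at cost 13 + 2 = 15.
Any cover uses at least 2 sets; among all covering selections none totals below 15.

15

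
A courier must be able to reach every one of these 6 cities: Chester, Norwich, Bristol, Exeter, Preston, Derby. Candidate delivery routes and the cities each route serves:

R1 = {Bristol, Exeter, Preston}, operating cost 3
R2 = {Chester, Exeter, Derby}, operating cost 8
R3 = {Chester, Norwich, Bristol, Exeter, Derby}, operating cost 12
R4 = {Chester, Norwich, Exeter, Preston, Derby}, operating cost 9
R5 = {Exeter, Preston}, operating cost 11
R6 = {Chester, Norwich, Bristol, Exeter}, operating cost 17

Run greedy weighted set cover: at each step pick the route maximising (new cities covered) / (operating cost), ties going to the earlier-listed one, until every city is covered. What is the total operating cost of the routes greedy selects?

Pick 1: R1 adds 3 new (Bristol, Exeter, Preston) at operating cost 3 (ratio 3/3).
Pick 2: R4 adds 3 new (Chester, Norwich, Derby) at operating cost 9 (ratio 3/9).
Greedy total operating cost: 3 + 9 = 12.

12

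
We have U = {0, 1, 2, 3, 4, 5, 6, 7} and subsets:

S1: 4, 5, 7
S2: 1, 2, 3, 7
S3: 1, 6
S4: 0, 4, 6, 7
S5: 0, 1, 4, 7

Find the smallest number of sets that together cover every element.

S1, S2, S4 together cover {0, 1, 2, 3, 4, 5, 6, 7} — every element.
No 2 of the 5 sets cover everything (all 10 pairs fall short), so 3 is minimum.

3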